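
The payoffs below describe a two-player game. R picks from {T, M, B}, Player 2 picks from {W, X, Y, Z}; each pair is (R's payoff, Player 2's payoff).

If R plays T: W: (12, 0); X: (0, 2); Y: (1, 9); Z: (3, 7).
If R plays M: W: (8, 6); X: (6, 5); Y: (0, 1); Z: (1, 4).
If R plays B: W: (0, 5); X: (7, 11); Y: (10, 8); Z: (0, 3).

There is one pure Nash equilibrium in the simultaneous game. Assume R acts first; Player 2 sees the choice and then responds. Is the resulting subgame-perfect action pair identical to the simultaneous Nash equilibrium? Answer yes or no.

no

Solve by backward induction (R leads).
- T: BR = Y, leader payoff 1.
- M: BR = W, leader payoff 8.
- B: BR = X, leader payoff 7.
Maximizing over 1, 8, 7, R chooses M. Subgame-perfect outcome: (M, W) with payoffs (8, 6).
Under simultaneous play:
R's best replies: W→T; X→B; Y→B; Z→T.
Player 2's best replies: T→Y; M→W; B→X.
The unique mutual best reply is (B, X), giving (7, 11).
Sequential outcome (M, W) differs from the Nash profile (B, X).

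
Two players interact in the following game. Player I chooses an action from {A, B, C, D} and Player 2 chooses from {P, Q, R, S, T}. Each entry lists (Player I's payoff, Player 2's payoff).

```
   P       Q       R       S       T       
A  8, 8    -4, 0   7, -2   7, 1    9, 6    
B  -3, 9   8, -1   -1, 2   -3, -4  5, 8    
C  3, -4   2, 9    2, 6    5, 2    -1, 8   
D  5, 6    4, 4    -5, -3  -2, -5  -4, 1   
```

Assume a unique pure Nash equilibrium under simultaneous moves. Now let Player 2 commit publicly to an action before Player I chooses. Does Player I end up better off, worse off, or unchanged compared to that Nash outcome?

Backward induction with Player 2 moving first.
- P: Player I compares 8, -3, 3, 5 and picks A; Player 2 would get 8.
- Q: Player I compares -4, 8, 2, 4 and picks B; Player 2 would get -1.
- R: Player I compares 7, -1, 2, -5 and picks A; Player 2 would get -2.
- S: Player I compares 7, -3, 5, -2 and picks A; Player 2 would get 1.
- T: Player I compares 9, 5, -1, -4 and picks A; Player 2 would get 6.
Among 8, -1, -2, 1, 6, the best is 8 at P. Subgame-perfect outcome: (A, P) with payoffs (8, 8).
For the simultaneous game, intersect best replies.
Player I's best replies: P→A; Q→B; R→A; S→A; T→A.
Player 2's best replies: A→P; B→P; C→Q; D→P.
Only (A, P) has each player best-responding; Nash payoffs (8, 8).
Player I earns 8 sequentially versus 8 at the Nash outcome: unchanged.

unchanged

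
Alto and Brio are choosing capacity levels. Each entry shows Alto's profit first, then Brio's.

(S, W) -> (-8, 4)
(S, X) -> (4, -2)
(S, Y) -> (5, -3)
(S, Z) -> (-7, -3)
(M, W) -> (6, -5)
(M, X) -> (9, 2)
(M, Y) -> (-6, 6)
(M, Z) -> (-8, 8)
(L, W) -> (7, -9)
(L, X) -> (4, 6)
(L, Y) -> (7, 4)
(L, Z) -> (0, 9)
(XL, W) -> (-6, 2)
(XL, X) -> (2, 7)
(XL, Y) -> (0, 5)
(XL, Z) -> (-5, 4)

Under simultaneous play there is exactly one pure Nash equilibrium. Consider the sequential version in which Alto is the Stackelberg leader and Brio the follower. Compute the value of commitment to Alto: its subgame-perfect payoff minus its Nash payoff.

2

Backward induction with Alto moving first.
- S: Brio compares 4, -2, -3, -3 and picks W; Alto would get -8.
- M: Brio compares -5, 2, 6, 8 and picks Z; Alto would get -8.
- L: Brio compares -9, 6, 4, 9 and picks Z; Alto would get 0.
- XL: Brio compares 2, 7, 5, 4 and picks X; Alto would get 2.
Alto's induced payoffs are -8, -8, 0, 2, so Alto commits to XL. Subgame-perfect outcome: (XL, X) with payoffs (2, 7).
Now find the simultaneous Nash equilibrium.
Alto's best replies: W→L; X→M; Y→L; Z→L.
Brio's best replies: S→W; M→Z; L→Z; XL→X.
The unique mutual best reply is (L, Z), giving (0, 9).
Alto's commitment gain: 2 − 0 = 2.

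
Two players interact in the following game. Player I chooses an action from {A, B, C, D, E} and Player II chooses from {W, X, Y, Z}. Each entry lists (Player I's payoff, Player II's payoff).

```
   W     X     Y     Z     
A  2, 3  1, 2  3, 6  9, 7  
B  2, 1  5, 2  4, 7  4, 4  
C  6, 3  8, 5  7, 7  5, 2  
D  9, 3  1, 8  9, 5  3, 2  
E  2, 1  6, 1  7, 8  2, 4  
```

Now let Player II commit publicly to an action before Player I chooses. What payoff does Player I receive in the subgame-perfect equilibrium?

9

Work backward from Player I's decision.
- W → Player I plays D (best of 2, 2, 6, 9, 2); Player II gets 3.
- X → Player I plays C (best of 1, 5, 8, 1, 6); Player II gets 5.
- Y → Player I plays D (best of 3, 4, 7, 9, 7); Player II gets 5.
- Z → Player I plays A (best of 9, 4, 5, 3, 2); Player II gets 7.
Maximizing over 3, 5, 5, 7, Player II chooses Z. Subgame-perfect outcome: (A, Z) with payoffs (9, 7).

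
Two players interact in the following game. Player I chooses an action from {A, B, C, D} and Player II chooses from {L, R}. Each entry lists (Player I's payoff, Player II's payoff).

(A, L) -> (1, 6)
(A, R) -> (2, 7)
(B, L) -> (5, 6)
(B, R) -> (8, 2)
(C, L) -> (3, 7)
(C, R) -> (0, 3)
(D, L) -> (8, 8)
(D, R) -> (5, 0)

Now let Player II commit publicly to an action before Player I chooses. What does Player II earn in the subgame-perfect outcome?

8

Player I best-responds to each possible Player II move:
- L: BR = D, leader payoff 8.
- R: BR = B, leader payoff 2.
Among 8, 2, the best is 8 at L. Subgame-perfect outcome: (D, L) with payoffs (8, 8).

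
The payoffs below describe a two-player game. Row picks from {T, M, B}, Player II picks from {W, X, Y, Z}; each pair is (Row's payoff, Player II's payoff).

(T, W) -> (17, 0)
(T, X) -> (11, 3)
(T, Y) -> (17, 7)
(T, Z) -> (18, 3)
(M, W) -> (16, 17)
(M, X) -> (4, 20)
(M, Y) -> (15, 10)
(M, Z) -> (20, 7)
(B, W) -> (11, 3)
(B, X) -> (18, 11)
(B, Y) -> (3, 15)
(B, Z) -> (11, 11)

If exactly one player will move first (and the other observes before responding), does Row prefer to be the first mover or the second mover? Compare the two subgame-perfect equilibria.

If Row leads: Player II's best replies are T→Y, M→X, B→Y; Row's induced payoffs 17, 4, 3; outcome (T, Y), payoffs (17, 7).
If Player II leads: Row's best replies are W→T, X→B, Y→T, Z→M; Player II's induced payoffs 0, 11, 7, 7; outcome (B, X), payoffs (18, 11).
Row gets 17 moving first and 18 moving second, so Row prefers to move second.

second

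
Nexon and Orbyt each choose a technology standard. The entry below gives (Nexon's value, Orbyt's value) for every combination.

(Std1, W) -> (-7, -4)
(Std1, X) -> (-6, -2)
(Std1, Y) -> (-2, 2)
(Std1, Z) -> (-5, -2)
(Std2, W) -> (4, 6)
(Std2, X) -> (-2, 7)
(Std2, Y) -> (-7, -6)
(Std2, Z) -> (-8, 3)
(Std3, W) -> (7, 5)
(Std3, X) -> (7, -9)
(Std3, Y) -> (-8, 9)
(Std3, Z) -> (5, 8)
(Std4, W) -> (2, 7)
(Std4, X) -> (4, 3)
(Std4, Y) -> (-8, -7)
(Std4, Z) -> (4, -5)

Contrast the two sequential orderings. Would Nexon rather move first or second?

second

If Nexon leads: Orbyt's best replies are Std1→Y, Std2→X, Std3→Y, Std4→W; Nexon's induced payoffs -2, -2, -8, 2; outcome (Std4, W), payoffs (2, 7).
If Orbyt leads: Nexon's best replies are W→Std3, X→Std3, Y→Std1, Z→Std3; Orbyt's induced payoffs 5, -9, 2, 8; outcome (Std3, Z), payoffs (5, 8).
Nexon gets 2 moving first and 5 moving second, so Nexon prefers to move second.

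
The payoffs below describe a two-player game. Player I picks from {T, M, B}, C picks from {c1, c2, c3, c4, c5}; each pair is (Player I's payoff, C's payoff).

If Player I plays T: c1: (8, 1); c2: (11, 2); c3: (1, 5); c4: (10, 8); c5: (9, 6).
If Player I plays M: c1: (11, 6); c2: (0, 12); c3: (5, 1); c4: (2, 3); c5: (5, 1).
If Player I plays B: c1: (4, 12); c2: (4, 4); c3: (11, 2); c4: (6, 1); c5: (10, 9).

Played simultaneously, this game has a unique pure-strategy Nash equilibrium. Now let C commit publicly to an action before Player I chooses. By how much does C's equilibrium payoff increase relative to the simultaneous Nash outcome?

1

Work backward from Player I's decision.
- c1 → Player I plays M (best of 8, 11, 4); C gets 6.
- c2 → Player I plays T (best of 11, 0, 4); C gets 2.
- c3 → Player I plays B (best of 1, 5, 11); C gets 2.
- c4 → Player I plays T (best of 10, 2, 6); C gets 8.
- c5 → Player I plays B (best of 9, 5, 10); C gets 9.
C's induced payoffs are 6, 2, 2, 8, 9, so C commits to c5. Subgame-perfect outcome: (B, c5) with payoffs (10, 9).
Under simultaneous play:
Player I's best replies: c1→M; c2→T; c3→B; c4→T; c5→B.
C's best replies: T→c4; M→c2; B→c1.
The unique mutual best reply is (T, c4), giving (10, 8).
C's commitment gain: 9 − 8 = 1.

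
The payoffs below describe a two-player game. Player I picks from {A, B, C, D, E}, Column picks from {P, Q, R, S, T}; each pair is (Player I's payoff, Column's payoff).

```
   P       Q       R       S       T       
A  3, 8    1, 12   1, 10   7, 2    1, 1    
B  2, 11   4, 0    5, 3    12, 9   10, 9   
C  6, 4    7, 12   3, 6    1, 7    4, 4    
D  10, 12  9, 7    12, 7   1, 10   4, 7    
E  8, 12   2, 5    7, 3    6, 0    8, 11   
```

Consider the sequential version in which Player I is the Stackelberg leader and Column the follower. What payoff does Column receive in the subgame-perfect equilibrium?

Solve by backward induction (Player I leads).
- A → Column plays Q (best of 8, 12, 10, 2, 1); Player I gets 1.
- B → Column plays P (best of 11, 0, 3, 9, 9); Player I gets 2.
- C → Column plays Q (best of 4, 12, 6, 7, 4); Player I gets 7.
- D → Column plays P (best of 12, 7, 7, 10, 7); Player I gets 10.
- E → Column plays P (best of 12, 5, 3, 0, 11); Player I gets 8.
Maximizing over 1, 2, 7, 10, 8, Player I chooses D. Subgame-perfect outcome: (D, P) with payoffs (10, 12).

12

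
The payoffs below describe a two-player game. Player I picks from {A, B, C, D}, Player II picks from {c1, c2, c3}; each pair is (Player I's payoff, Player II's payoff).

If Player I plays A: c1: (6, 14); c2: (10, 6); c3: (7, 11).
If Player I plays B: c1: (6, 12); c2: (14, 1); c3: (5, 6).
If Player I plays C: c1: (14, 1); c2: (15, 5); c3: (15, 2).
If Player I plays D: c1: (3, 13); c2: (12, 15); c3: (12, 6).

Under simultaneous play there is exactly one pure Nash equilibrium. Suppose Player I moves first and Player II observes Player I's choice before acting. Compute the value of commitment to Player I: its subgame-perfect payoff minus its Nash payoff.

Solve by backward induction (Player I leads).
- A → Player II plays c1 (best of 14, 6, 11); Player I gets 6.
- B → Player II plays c1 (best of 12, 1, 6); Player I gets 6.
- C → Player II plays c2 (best of 1, 5, 2); Player I gets 15.
- D → Player II plays c2 (best of 13, 15, 6); Player I gets 12.
Player I's induced payoffs are 6, 6, 15, 12, so Player I commits to C. Subgame-perfect outcome: (C, c2) with payoffs (15, 5).
For the simultaneous game, intersect best replies.
Player I's best replies: c1→C; c2→C; c3→C.
Player II's best replies: A→c1; B→c1; C→c2; D→c2.
The unique mutual best reply is (C, c2), giving (15, 5).
Player I's commitment gain: 15 − 15 = 0.

0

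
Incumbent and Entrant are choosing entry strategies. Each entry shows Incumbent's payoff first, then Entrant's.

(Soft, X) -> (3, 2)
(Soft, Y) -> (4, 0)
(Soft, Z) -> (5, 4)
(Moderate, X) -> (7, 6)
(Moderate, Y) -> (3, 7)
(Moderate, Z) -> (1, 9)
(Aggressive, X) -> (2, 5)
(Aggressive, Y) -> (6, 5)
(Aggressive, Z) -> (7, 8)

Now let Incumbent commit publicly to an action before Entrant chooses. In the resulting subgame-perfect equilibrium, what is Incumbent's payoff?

Backward induction with Incumbent moving first.
- Soft: Entrant compares 2, 0, 4 and picks Z; Incumbent would get 5.
- Moderate: Entrant compares 6, 7, 9 and picks Z; Incumbent would get 1.
- Aggressive: Entrant compares 5, 5, 8 and picks Z; Incumbent would get 7.
Among 5, 1, 7, the best is 7 at Aggressive. Subgame-perfect outcome: (Aggressive, Z) with payoffs (7, 8).

7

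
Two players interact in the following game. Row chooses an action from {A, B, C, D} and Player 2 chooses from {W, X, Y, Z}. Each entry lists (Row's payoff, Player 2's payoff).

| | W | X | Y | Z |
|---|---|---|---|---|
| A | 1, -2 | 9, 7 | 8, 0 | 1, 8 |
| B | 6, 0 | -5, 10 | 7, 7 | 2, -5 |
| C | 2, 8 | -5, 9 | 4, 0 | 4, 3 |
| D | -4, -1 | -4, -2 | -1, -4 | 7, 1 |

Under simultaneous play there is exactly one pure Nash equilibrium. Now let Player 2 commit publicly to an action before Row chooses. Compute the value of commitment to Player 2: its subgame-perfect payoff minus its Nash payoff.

6

Work backward from Row's decision.
- W: Row compares 1, 6, 2, -4 and picks B; Player 2 would get 0.
- X: Row compares 9, -5, -5, -4 and picks A; Player 2 would get 7.
- Y: Row compares 8, 7, 4, -1 and picks A; Player 2 would get 0.
- Z: Row compares 1, 2, 4, 7 and picks D; Player 2 would get 1.
Player 2's induced payoffs are 0, 7, 0, 1, so Player 2 commits to X. Subgame-perfect outcome: (A, X) with payoffs (9, 7).
Now find the simultaneous Nash equilibrium.
Row's best replies: W→B; X→A; Y→A; Z→D.
Player 2's best replies: A→Z; B→X; C→X; D→Z.
Only (D, Z) has each player best-responding; Nash payoffs (7, 1).
Player 2's commitment gain: 7 − 1 = 6.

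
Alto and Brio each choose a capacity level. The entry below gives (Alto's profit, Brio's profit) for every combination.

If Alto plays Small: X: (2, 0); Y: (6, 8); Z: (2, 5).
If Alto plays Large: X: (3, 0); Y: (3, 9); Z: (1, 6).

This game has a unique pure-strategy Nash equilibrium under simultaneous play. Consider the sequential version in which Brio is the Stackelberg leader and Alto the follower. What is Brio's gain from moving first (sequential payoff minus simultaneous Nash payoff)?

Work backward from Alto's decision.
- X → Alto plays Large (best of 2, 3); Brio gets 0.
- Y → Alto plays Small (best of 6, 3); Brio gets 8.
- Z → Alto plays Small (best of 2, 1); Brio gets 5.
Brio's induced payoffs are 0, 8, 5, so Brio commits to Y. Subgame-perfect outcome: (Small, Y) with payoffs (6, 8).
Under simultaneous play:
Alto's best replies: X→Large; Y→Small; Z→Small.
Brio's best replies: Small→Y; Large→Y.
The unique mutual best reply is (Small, Y), giving (6, 8).
Brio's commitment gain: 8 − 8 = 0.

0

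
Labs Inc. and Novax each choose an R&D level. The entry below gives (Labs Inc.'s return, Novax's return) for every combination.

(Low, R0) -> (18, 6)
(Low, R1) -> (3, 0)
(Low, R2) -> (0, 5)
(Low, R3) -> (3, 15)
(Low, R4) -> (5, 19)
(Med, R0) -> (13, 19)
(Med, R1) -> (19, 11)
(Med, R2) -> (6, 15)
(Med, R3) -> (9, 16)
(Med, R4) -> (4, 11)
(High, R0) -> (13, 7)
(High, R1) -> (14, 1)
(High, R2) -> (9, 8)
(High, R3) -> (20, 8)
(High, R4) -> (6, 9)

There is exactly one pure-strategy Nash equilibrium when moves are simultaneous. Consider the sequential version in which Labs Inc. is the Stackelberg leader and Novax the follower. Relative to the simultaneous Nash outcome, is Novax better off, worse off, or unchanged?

better off

Solve by backward induction (Labs Inc. leads).
- Low: Novax compares 6, 0, 5, 15, 19 and picks R4; Labs Inc. would get 5.
- Med: Novax compares 19, 11, 15, 16, 11 and picks R0; Labs Inc. would get 13.
- High: Novax compares 7, 1, 8, 8, 9 and picks R4; Labs Inc. would get 6.
Maximizing over 5, 13, 6, Labs Inc. chooses Med. Subgame-perfect outcome: (Med, R0) with payoffs (13, 19).
Now find the simultaneous Nash equilibrium.
Labs Inc.'s best replies: R0→Low; R1→Med; R2→High; R3→High; R4→High.
Novax's best replies: Low→R4; Med→R0; High→R4.
The unique mutual best reply is (High, R4), giving (6, 9).
Novax earns 19 sequentially versus 9 at the Nash outcome: better off.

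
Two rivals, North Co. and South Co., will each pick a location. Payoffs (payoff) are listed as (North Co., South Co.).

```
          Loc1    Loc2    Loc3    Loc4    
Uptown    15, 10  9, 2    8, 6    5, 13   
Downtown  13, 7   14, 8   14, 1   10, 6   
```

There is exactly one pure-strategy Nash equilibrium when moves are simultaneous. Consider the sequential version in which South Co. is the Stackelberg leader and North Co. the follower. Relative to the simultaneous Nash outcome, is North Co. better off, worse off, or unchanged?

better off

North Co. best-responds to each possible South Co. move:
- Loc1: BR = Uptown, leader payoff 10.
- Loc2: BR = Downtown, leader payoff 8.
- Loc3: BR = Downtown, leader payoff 1.
- Loc4: BR = Downtown, leader payoff 6.
South Co.'s induced payoffs are 10, 8, 1, 6, so South Co. commits to Loc1. Subgame-perfect outcome: (Uptown, Loc1) with payoffs (15, 10).
Under simultaneous play:
North Co.'s best replies: Loc1→Uptown; Loc2→Downtown; Loc3→Downtown; Loc4→Downtown.
South Co.'s best replies: Uptown→Loc4; Downtown→Loc2.
The unique mutual best reply is (Downtown, Loc2), giving (14, 8).
North Co. earns 15 sequentially versus 14 at the Nash outcome: better off.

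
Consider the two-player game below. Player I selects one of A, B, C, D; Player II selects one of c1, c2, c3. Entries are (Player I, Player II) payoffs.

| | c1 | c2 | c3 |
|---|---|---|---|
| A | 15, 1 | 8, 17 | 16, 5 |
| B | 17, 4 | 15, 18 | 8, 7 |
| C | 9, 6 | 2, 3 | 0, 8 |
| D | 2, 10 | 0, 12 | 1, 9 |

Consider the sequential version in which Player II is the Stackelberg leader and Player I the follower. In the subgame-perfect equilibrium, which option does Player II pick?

c2

Backward induction with Player II moving first.
- c1: Player I compares 15, 17, 9, 2 and picks B; Player II would get 4.
- c2: Player I compares 8, 15, 2, 0 and picks B; Player II would get 18.
- c3: Player I compares 16, 8, 0, 1 and picks A; Player II would get 5.
Among 4, 18, 5, the best is 18 at c2. Subgame-perfect outcome: (B, c2) with payoffs (15, 18).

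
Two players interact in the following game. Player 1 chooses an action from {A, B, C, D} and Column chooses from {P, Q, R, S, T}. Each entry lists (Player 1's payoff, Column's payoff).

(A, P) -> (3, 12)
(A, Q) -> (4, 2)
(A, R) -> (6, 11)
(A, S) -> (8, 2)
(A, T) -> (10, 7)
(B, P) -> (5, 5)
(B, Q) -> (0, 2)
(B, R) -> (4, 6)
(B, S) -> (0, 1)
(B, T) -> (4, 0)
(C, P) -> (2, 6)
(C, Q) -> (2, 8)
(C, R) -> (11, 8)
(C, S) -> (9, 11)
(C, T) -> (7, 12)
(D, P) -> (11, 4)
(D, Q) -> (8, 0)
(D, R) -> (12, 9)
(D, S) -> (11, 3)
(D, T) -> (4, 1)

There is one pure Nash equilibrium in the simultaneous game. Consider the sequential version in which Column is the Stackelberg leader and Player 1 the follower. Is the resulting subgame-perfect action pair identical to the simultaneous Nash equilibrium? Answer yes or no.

Backward induction with Column moving first.
- P: Player 1 compares 3, 5, 2, 11 and picks D; Column would get 4.
- Q: Player 1 compares 4, 0, 2, 8 and picks D; Column would get 0.
- R: Player 1 compares 6, 4, 11, 12 and picks D; Column would get 9.
- S: Player 1 compares 8, 0, 9, 11 and picks D; Column would get 3.
- T: Player 1 compares 10, 4, 7, 4 and picks A; Column would get 7.
Maximizing over 4, 0, 9, 3, 7, Column chooses R. Subgame-perfect outcome: (D, R) with payoffs (12, 9).
Under simultaneous play:
Player 1's best replies: P→D; Q→D; R→D; S→D; T→A.
Column's best replies: A→P; B→R; C→T; D→R.
Only (D, R) has each player best-responding; Nash payoffs (12, 9).
Sequential outcome (D, R) coincides with the Nash profile (D, R).

yes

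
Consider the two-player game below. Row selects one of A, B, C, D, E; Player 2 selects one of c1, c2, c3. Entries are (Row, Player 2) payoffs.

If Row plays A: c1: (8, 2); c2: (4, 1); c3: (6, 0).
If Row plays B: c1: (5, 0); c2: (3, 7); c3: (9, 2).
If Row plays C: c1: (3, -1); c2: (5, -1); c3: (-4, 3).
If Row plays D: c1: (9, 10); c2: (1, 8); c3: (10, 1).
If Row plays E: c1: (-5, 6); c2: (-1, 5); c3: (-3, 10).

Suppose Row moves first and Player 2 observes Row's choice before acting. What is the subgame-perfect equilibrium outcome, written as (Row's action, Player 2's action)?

(D, c1)

Work backward from Player 2's decision.
- A → Player 2 plays c1 (best of 2, 1, 0); Row gets 8.
- B → Player 2 plays c2 (best of 0, 7, 2); Row gets 3.
- C → Player 2 plays c3 (best of -1, -1, 3); Row gets -4.
- D → Player 2 plays c1 (best of 10, 8, 1); Row gets 9.
- E → Player 2 plays c3 (best of 6, 5, 10); Row gets -3.
Maximizing over 8, 3, -4, 9, -3, Row chooses D. Subgame-perfect outcome: (D, c1) with payoffs (9, 10).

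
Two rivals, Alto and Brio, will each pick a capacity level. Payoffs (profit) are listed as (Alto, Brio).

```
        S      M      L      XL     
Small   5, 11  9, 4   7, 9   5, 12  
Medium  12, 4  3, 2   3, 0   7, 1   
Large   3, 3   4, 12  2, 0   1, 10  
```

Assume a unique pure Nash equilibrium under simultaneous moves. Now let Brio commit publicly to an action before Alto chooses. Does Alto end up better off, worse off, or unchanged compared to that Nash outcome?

Work backward from Alto's decision.
- S: Alto compares 5, 12, 3 and picks Medium; Brio would get 4.
- M: Alto compares 9, 3, 4 and picks Small; Brio would get 4.
- L: Alto compares 7, 3, 2 and picks Small; Brio would get 9.
- XL: Alto compares 5, 7, 1 and picks Medium; Brio would get 1.
Among 4, 4, 9, 1, the best is 9 at L. Subgame-perfect outcome: (Small, L) with payoffs (7, 9).
Under simultaneous play:
Alto's best replies: S→Medium; M→Small; L→Small; XL→Medium.
Brio's best replies: Small→XL; Medium→S; Large→M.
Only (Medium, S) has each player best-responding; Nash payoffs (12, 4).
Alto earns 7 sequentially versus 12 at the Nash outcome: worse off.

worse off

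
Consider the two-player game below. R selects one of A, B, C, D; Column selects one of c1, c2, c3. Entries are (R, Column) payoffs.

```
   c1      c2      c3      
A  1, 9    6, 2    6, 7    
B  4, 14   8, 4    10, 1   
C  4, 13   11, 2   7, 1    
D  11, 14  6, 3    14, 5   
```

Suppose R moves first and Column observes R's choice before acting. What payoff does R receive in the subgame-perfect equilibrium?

11

Solve by backward induction (R leads).
- A: BR = c1, leader payoff 1.
- B: BR = c1, leader payoff 4.
- C: BR = c1, leader payoff 4.
- D: BR = c1, leader payoff 11.
R's induced payoffs are 1, 4, 4, 11, so R commits to D. Subgame-perfect outcome: (D, c1) with payoffs (11, 14).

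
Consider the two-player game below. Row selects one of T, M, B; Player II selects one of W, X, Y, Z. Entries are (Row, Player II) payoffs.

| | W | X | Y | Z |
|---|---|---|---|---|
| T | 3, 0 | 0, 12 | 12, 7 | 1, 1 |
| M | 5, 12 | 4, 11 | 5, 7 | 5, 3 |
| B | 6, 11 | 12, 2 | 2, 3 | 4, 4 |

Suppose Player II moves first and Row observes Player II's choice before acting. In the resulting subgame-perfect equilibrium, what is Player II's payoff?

11

Row best-responds to each possible Player II move:
- W: Row compares 3, 5, 6 and picks B; Player II would get 11.
- X: Row compares 0, 4, 12 and picks B; Player II would get 2.
- Y: Row compares 12, 5, 2 and picks T; Player II would get 7.
- Z: Row compares 1, 5, 4 and picks M; Player II would get 3.
Maximizing over 11, 2, 7, 3, Player II chooses W. Subgame-perfect outcome: (B, W) with payoffs (6, 11).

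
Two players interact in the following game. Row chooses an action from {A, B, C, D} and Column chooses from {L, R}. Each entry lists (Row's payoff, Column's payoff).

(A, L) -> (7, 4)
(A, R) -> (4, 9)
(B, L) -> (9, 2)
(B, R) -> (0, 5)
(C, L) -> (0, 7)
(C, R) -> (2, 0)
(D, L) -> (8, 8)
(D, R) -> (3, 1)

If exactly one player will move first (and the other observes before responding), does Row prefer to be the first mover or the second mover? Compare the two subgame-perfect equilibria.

If Row leads: Column's best replies are A→R, B→R, C→L, D→L; Row's induced payoffs 4, 0, 0, 8; outcome (D, L), payoffs (8, 8).
If Column leads: Row's best replies are L→B, R→A; Column's induced payoffs 2, 9; outcome (A, R), payoffs (4, 9).
Row gets 8 moving first and 4 moving second, so Row prefers to move first.

first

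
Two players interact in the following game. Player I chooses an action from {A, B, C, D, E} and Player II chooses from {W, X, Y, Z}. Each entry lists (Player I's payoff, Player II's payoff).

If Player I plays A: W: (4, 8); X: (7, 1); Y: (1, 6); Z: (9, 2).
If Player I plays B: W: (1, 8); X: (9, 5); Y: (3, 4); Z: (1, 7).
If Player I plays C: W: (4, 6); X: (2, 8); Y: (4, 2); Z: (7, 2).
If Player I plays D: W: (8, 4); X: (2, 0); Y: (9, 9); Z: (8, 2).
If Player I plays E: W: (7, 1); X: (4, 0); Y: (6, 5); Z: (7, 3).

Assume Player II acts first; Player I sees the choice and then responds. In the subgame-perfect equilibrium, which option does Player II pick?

Player I best-responds to each possible Player II move:
- W → Player I plays D (best of 4, 1, 4, 8, 7); Player II gets 4.
- X → Player I plays B (best of 7, 9, 2, 2, 4); Player II gets 5.
- Y → Player I plays D (best of 1, 3, 4, 9, 6); Player II gets 9.
- Z → Player I plays A (best of 9, 1, 7, 8, 7); Player II gets 2.
Maximizing over 4, 5, 9, 2, Player II chooses Y. Subgame-perfect outcome: (D, Y) with payoffs (9, 9).

Y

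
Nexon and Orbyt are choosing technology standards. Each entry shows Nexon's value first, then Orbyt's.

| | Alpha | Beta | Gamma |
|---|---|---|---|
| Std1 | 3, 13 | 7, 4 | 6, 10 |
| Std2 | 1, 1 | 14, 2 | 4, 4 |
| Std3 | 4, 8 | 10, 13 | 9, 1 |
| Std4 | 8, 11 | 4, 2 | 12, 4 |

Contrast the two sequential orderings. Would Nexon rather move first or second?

first

If Nexon leads: Orbyt's best replies are Std1→Alpha, Std2→Gamma, Std3→Beta, Std4→Alpha; Nexon's induced payoffs 3, 4, 10, 8; outcome (Std3, Beta), payoffs (10, 13).
If Orbyt leads: Nexon's best replies are Alpha→Std4, Beta→Std2, Gamma→Std4; Orbyt's induced payoffs 11, 2, 4; outcome (Std4, Alpha), payoffs (8, 11).
Nexon gets 10 moving first and 8 moving second, so Nexon prefers to move first.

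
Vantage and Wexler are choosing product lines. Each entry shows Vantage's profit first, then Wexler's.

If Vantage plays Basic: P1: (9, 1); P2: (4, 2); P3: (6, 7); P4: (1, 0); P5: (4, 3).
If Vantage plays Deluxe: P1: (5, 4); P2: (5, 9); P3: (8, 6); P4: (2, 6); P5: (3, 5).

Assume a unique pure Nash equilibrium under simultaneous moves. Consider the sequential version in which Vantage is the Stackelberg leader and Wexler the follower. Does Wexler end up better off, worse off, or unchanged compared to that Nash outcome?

worse off

Backward induction with Vantage moving first.
- Basic: Wexler compares 1, 2, 7, 0, 3 and picks P3; Vantage would get 6.
- Deluxe: Wexler compares 4, 9, 6, 6, 5 and picks P2; Vantage would get 5.
Among 6, 5, the best is 6 at Basic. Subgame-perfect outcome: (Basic, P3) with payoffs (6, 7).
Now find the simultaneous Nash equilibrium.
Vantage's best replies: P1→Basic; P2→Deluxe; P3→Deluxe; P4→Deluxe; P5→Basic.
Wexler's best replies: Basic→P3; Deluxe→P2.
Only (Deluxe, P2) has each player best-responding; Nash payoffs (5, 9).
Wexler earns 7 sequentially versus 9 at the Nash outcome: worse off.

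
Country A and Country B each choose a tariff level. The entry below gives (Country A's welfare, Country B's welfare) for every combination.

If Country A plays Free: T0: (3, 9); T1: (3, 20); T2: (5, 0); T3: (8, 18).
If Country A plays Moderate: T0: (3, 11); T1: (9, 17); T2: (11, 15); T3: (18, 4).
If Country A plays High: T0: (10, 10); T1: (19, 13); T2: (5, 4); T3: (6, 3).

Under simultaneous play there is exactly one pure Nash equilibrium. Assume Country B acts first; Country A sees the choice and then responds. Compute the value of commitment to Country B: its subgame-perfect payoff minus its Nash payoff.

Solve by backward induction (Country B leads).
- T0: BR = High, leader payoff 10.
- T1: BR = High, leader payoff 13.
- T2: BR = Moderate, leader payoff 15.
- T3: BR = Moderate, leader payoff 4.
Country B's induced payoffs are 10, 13, 15, 4, so Country B commits to T2. Subgame-perfect outcome: (Moderate, T2) with payoffs (11, 15).
Now find the simultaneous Nash equilibrium.
Country A's best replies: T0→High; T1→High; T2→Moderate; T3→Moderate.
Country B's best replies: Free→T1; Moderate→T1; High→T1.
The unique mutual best reply is (High, T1), giving (19, 13).
Country B's commitment gain: 15 − 13 = 2.

2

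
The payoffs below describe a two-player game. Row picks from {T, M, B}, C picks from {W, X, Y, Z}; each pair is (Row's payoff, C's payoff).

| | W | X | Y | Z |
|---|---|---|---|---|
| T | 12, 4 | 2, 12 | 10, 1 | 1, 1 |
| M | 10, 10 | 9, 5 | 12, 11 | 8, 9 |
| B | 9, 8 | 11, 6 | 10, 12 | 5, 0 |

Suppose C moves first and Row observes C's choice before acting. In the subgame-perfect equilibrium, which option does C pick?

Work backward from Row's decision.
- W: Row compares 12, 10, 9 and picks T; C would get 4.
- X: Row compares 2, 9, 11 and picks B; C would get 6.
- Y: Row compares 10, 12, 10 and picks M; C would get 11.
- Z: Row compares 1, 8, 5 and picks M; C would get 9.
Maximizing over 4, 6, 11, 9, C chooses Y. Subgame-perfect outcome: (M, Y) with payoffs (12, 11).

Y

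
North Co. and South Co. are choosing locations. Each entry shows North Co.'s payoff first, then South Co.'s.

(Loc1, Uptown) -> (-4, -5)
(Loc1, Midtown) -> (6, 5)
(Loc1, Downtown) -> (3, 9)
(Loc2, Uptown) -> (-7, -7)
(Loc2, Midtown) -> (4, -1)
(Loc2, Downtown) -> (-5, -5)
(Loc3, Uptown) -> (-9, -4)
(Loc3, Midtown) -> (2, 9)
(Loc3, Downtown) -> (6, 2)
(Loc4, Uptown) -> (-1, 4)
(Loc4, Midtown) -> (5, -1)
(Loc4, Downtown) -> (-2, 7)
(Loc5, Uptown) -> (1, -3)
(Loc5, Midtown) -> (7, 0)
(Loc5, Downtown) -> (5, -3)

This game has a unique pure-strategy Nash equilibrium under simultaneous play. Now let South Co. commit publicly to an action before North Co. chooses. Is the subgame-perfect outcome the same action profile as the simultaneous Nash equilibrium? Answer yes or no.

no

Work backward from North Co.'s decision.
- Uptown: North Co. compares -4, -7, -9, -1, 1 and picks Loc5; South Co. would get -3.
- Midtown: North Co. compares 6, 4, 2, 5, 7 and picks Loc5; South Co. would get 0.
- Downtown: North Co. compares 3, -5, 6, -2, 5 and picks Loc3; South Co. would get 2.
Among -3, 0, 2, the best is 2 at Downtown. Subgame-perfect outcome: (Loc3, Downtown) with payoffs (6, 2).
Now find the simultaneous Nash equilibrium.
North Co.'s best replies: Uptown→Loc5; Midtown→Loc5; Downtown→Loc3.
South Co.'s best replies: Loc1→Downtown; Loc2→Midtown; Loc3→Midtown; Loc4→Downtown; Loc5→Midtown.
Only (Loc5, Midtown) has each player best-responding; Nash payoffs (7, 0).
Sequential outcome (Loc3, Downtown) differs from the Nash profile (Loc5, Midtown).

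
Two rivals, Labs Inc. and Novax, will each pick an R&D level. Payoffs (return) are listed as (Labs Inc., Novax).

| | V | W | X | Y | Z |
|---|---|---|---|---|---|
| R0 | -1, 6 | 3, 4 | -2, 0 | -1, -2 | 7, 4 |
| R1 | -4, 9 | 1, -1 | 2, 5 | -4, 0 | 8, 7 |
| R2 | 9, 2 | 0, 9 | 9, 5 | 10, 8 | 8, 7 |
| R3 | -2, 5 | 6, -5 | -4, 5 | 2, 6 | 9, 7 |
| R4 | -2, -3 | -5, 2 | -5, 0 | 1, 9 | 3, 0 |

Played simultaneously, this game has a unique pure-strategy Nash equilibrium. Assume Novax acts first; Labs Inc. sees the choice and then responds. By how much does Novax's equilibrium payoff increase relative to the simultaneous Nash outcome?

1

Work backward from Labs Inc.'s decision.
- V: Labs Inc. compares -1, -4, 9, -2, -2 and picks R2; Novax would get 2.
- W: Labs Inc. compares 3, 1, 0, 6, -5 and picks R3; Novax would get -5.
- X: Labs Inc. compares -2, 2, 9, -4, -5 and picks R2; Novax would get 5.
- Y: Labs Inc. compares -1, -4, 10, 2, 1 and picks R2; Novax would get 8.
- Z: Labs Inc. compares 7, 8, 8, 9, 3 and picks R3; Novax would get 7.
Among 2, -5, 5, 8, 7, the best is 8 at Y. Subgame-perfect outcome: (R2, Y) with payoffs (10, 8).
Now find the simultaneous Nash equilibrium.
Labs Inc.'s best replies: V→R2; W→R3; X→R2; Y→R2; Z→R3.
Novax's best replies: R0→V; R1→V; R2→W; R3→Z; R4→Y.
The unique mutual best reply is (R3, Z), giving (9, 7).
Novax's commitment gain: 8 − 7 = 1.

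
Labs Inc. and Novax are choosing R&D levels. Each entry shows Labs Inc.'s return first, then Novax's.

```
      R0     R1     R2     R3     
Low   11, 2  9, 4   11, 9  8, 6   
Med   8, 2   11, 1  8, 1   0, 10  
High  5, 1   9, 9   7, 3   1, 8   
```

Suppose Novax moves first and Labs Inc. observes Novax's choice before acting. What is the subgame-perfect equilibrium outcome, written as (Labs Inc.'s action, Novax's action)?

(Low, R2)

Labs Inc. best-responds to each possible Novax move:
- R0: BR = Low, leader payoff 2.
- R1: BR = Med, leader payoff 1.
- R2: BR = Low, leader payoff 9.
- R3: BR = Low, leader payoff 6.
Novax's induced payoffs are 2, 1, 9, 6, so Novax commits to R2. Subgame-perfect outcome: (Low, R2) with payoffs (11, 9).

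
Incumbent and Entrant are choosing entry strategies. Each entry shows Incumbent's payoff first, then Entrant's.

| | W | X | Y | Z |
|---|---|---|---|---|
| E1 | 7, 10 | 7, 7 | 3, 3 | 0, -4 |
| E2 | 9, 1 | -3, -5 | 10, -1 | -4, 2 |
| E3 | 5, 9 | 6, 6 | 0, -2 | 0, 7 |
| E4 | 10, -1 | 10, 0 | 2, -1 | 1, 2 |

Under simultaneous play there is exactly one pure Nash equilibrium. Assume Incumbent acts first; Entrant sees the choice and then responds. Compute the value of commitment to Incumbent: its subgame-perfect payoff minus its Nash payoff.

Solve by backward induction (Incumbent leads).
- E1 → Entrant plays W (best of 10, 7, 3, -4); Incumbent gets 7.
- E2 → Entrant plays Z (best of 1, -5, -1, 2); Incumbent gets -4.
- E3 → Entrant plays W (best of 9, 6, -2, 7); Incumbent gets 5.
- E4 → Entrant plays Z (best of -1, 0, -1, 2); Incumbent gets 1.
Among 7, -4, 5, 1, the best is 7 at E1. Subgame-perfect outcome: (E1, W) with payoffs (7, 10).
For the simultaneous game, intersect best replies.
Incumbent's best replies: W→E4; X→E4; Y→E2; Z→E4.
Entrant's best replies: E1→W; E2→Z; E3→W; E4→Z.
The unique mutual best reply is (E4, Z), giving (1, 2).
Incumbent's commitment gain: 7 − 1 = 6.

6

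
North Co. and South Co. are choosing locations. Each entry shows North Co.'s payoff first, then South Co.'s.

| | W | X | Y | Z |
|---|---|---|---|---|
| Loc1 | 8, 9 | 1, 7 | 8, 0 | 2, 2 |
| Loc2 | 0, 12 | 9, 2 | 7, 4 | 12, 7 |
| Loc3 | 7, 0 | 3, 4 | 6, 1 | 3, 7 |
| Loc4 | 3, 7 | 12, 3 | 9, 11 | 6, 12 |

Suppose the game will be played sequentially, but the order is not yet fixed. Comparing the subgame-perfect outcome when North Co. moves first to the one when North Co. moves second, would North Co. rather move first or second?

second

If North Co. leads: South Co.'s best replies are Loc1→W, Loc2→W, Loc3→Z, Loc4→Z; North Co.'s induced payoffs 8, 0, 3, 6; outcome (Loc1, W), payoffs (8, 9).
If South Co. leads: North Co.'s best replies are W→Loc1, X→Loc4, Y→Loc4, Z→Loc2; South Co.'s induced payoffs 9, 3, 11, 7; outcome (Loc4, Y), payoffs (9, 11).
North Co. gets 8 moving first and 9 moving second, so North Co. prefers to move second.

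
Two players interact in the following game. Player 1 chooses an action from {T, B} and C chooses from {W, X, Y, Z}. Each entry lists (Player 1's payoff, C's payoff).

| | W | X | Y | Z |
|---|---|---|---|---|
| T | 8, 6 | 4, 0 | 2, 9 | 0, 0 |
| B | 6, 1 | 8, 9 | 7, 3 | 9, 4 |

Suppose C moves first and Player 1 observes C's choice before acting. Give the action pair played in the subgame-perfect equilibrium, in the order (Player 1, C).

Solve by backward induction (C leads).
- W: BR = T, leader payoff 6.
- X: BR = B, leader payoff 9.
- Y: BR = B, leader payoff 3.
- Z: BR = B, leader payoff 4.
Maximizing over 6, 9, 3, 4, C chooses X. Subgame-perfect outcome: (B, X) with payoffs (8, 9).

(B, X)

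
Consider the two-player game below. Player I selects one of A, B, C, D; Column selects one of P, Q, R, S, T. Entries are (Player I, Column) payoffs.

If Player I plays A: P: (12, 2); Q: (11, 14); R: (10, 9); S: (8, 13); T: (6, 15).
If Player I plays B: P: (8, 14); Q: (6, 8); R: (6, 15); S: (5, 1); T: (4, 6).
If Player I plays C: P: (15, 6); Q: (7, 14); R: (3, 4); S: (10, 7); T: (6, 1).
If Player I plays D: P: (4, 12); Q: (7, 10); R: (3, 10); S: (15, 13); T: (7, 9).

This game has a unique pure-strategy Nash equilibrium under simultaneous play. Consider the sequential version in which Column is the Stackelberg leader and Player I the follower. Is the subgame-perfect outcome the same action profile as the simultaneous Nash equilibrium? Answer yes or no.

Player I best-responds to each possible Column move:
- P: Player I compares 12, 8, 15, 4 and picks C; Column would get 6.
- Q: Player I compares 11, 6, 7, 7 and picks A; Column would get 14.
- R: Player I compares 10, 6, 3, 3 and picks A; Column would get 9.
- S: Player I compares 8, 5, 10, 15 and picks D; Column would get 13.
- T: Player I compares 6, 4, 6, 7 and picks D; Column would get 9.
Among 6, 14, 9, 13, 9, the best is 14 at Q. Subgame-perfect outcome: (A, Q) with payoffs (11, 14).
Now find the simultaneous Nash equilibrium.
Player I's best replies: P→C; Q→A; R→A; S→D; T→D.
Column's best replies: A→T; B→R; C→Q; D→S.
The unique mutual best reply is (D, S), giving (15, 13).
Sequential outcome (A, Q) differs from the Nash profile (D, S).

no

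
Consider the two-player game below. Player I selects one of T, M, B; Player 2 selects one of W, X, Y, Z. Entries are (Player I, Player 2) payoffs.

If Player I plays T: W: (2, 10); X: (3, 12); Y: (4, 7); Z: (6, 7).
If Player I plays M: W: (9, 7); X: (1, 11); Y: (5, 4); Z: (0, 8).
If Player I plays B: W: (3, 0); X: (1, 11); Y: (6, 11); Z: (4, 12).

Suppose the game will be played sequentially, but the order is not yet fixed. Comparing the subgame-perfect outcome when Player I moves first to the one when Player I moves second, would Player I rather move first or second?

first

If Player I leads: Player 2's best replies are T→X, M→X, B→Z; Player I's induced payoffs 3, 1, 4; outcome (B, Z), payoffs (4, 12).
If Player 2 leads: Player I's best replies are W→M, X→T, Y→B, Z→T; Player 2's induced payoffs 7, 12, 11, 7; outcome (T, X), payoffs (3, 12).
Player I gets 4 moving first and 3 moving second, so Player I prefers to move first.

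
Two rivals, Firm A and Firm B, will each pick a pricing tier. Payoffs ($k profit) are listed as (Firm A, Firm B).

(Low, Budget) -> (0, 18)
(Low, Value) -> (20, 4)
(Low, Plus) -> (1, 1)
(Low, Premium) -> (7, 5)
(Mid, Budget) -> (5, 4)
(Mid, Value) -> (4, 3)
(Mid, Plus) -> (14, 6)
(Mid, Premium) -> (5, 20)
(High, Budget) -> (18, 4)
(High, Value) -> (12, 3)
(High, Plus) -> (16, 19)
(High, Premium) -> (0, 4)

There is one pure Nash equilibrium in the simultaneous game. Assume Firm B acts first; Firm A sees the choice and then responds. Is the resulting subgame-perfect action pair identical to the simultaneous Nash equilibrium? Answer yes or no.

Work backward from Firm A's decision.
- Budget: Firm A compares 0, 5, 18 and picks High; Firm B would get 4.
- Value: Firm A compares 20, 4, 12 and picks Low; Firm B would get 4.
- Plus: Firm A compares 1, 14, 16 and picks High; Firm B would get 19.
- Premium: Firm A compares 7, 5, 0 and picks Low; Firm B would get 5.
Among 4, 4, 19, 5, the best is 19 at Plus. Subgame-perfect outcome: (High, Plus) with payoffs (16, 19).
Under simultaneous play:
Firm A's best replies: Budget→High; Value→Low; Plus→High; Premium→Low.
Firm B's best replies: Low→Budget; Mid→Premium; High→Plus.
The unique mutual best reply is (High, Plus), giving (16, 19).
Sequential outcome (High, Plus) coincides with the Nash profile (High, Plus).

yes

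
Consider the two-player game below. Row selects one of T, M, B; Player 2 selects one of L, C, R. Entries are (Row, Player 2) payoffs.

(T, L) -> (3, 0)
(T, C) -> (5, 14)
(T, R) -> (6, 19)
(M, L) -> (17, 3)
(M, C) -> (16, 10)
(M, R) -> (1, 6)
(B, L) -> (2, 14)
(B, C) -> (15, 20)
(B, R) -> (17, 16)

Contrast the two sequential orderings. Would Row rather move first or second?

If Row leads: Player 2's best replies are T→R, M→C, B→C; Row's induced payoffs 6, 16, 15; outcome (M, C), payoffs (16, 10).
If Player 2 leads: Row's best replies are L→M, C→M, R→B; Player 2's induced payoffs 3, 10, 16; outcome (B, R), payoffs (17, 16).
Row gets 16 moving first and 17 moving second, so Row prefers to move second.

second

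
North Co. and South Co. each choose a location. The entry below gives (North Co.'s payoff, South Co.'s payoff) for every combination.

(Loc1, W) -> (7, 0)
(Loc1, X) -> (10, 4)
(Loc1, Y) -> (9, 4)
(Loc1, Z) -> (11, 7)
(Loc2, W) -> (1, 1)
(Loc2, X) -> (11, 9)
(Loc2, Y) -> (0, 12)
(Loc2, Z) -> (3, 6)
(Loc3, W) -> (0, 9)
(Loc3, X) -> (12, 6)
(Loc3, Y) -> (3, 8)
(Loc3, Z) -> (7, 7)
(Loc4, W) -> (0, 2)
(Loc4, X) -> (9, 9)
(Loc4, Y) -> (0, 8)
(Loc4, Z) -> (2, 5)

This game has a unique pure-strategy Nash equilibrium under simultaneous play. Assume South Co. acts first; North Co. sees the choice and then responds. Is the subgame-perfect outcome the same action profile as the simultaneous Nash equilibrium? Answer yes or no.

North Co. best-responds to each possible South Co. move:
- W: North Co. compares 7, 1, 0, 0 and picks Loc1; South Co. would get 0.
- X: North Co. compares 10, 11, 12, 9 and picks Loc3; South Co. would get 6.
- Y: North Co. compares 9, 0, 3, 0 and picks Loc1; South Co. would get 4.
- Z: North Co. compares 11, 3, 7, 2 and picks Loc1; South Co. would get 7.
South Co.'s induced payoffs are 0, 6, 4, 7, so South Co. commits to Z. Subgame-perfect outcome: (Loc1, Z) with payoffs (11, 7).
For the simultaneous game, intersect best replies.
North Co.'s best replies: W→Loc1; X→Loc3; Y→Loc1; Z→Loc1.
South Co.'s best replies: Loc1→Z; Loc2→Y; Loc3→W; Loc4→X.
The unique mutual best reply is (Loc1, Z), giving (11, 7).
Sequential outcome (Loc1, Z) coincides with the Nash profile (Loc1, Z).

yes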